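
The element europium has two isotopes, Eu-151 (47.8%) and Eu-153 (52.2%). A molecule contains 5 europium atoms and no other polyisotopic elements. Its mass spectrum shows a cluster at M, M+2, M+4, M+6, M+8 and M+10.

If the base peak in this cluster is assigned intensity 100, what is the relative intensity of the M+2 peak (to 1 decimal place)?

Binomial terms of (0.478 + 0.522)^5: M 0.0250, M+2 0.1363, M+4 0.2976, M+6 0.3250, M+8 0.1775, M+10 0.0388 → M+6 is the base peak.
P(M+6) = C(5,3) × 0.478^2 × 0.522^3 = 10 × 0.228484 × 0.14223665 = 0.324988 (base)
P(M+2) = C(5,1) × 0.478^4 × 0.522^1 = 5 × 0.05220494 × 0.5220 = 0.136255
Relative intensity = 0.136255 / 0.324988 × 100 = 41.9

41.9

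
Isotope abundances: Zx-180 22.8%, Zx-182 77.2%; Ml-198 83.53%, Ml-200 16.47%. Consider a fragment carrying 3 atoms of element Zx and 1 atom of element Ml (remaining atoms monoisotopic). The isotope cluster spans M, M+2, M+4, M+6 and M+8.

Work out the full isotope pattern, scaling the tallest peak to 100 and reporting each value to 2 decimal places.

2.19 : 22.71 : 79.82 : 100.00 : 16.79

Element Zx pattern (n=3): 0.01185235 : 0.12039494 : 0.40765306 : 0.46009965
Element Ml pattern (n=1): 0.8353 : 0.1647
Convolve the two distributions (both contribute in 2-u steps):
  M: 0.01185235×0.8353 = 0.009900
  M+2: 0.01185235×0.1647 + 0.12039494×0.8353 = 0.102518
  M+4: 0.12039494×0.1647 + 0.40765306×0.8353 = 0.360342
  M+6: 0.40765306×0.1647 + 0.46009965×0.8353 = 0.451462
  M+8: 0.46009965×0.1647 = 0.075778
Scale to base peak (0.451462) = 100: 2.19 : 22.71 : 79.82 : 100.00 : 16.79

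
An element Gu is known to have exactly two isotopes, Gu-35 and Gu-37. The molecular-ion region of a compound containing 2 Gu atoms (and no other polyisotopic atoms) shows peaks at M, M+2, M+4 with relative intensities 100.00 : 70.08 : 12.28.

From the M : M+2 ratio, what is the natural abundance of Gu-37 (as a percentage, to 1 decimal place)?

If p is the fraction of Gu that is Gu-35, then I(M+2)/I(M) = [C(2,1)·p^1·(1−p)] / p^2 = 2·(1−p)/p = 70.08/100.00 = 0.7008
(1−p)/p = 0.7008/2 = 0.3504  ⇒  p = 1/(1 + 0.3504) = 0.7405
Gu-35: 74.1%, Gu-37: 25.9%.

25.9%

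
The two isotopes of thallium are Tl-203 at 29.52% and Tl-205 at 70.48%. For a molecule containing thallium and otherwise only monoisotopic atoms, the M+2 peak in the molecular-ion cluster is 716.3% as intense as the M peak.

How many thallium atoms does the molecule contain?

3

For n independent Tl atoms, I(M+2)/I(M) = n · (abundance Tl-205) / (abundance Tl-203) = n · 0.7048/0.2952.
n = 7.163 × 0.2952/0.7048 = 3.00 ≈ 3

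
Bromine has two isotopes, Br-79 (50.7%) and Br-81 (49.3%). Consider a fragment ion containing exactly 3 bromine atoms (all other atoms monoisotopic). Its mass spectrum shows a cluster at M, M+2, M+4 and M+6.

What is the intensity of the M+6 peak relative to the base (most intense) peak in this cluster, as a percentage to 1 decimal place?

31.5%

Term probabilities: M 0.1303, M+2 0.3802, M+4 0.3697, M+6 0.1198. Base peak = M+2.
P(M+2) = C(3,1) × 0.507^2 × 0.493^1 = 3 × 0.257049 × 0.4930 = 0.380175 (base)
P(M+6) = C(3,3) × 0.507^0 × 0.493^3 = 1 × 1.0000 × 0.11982316 = 0.119823
Relative intensity = 0.119823 / 0.380175 × 100 = 31.5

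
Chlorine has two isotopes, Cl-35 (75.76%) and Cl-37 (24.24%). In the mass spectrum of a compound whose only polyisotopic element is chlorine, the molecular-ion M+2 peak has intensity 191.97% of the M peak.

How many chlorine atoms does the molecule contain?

6

With n Cl atoms, P(M+2)/P(M) = C(n,1)·p^(n−1)q / p^n = n·q/p = n · 0.2424/0.7576.
n = 1.9197 × 0.7576/0.2424 = 6.00 ≈ 6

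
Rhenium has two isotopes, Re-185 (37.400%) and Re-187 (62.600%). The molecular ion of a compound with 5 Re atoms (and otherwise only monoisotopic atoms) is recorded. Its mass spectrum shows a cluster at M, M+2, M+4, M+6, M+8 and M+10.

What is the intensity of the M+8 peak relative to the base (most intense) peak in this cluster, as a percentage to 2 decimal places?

(0.37400 + 0.62600)^5 gives M 0.0073, M+2 0.0612, M+4 0.2050, M+6 0.3431, M+8 0.2872, M+10 0.0961; the largest is M+6.
P(M+6) = C(5,3) × 0.37400^2 × 0.62600^3 = 10 × 0.139876 × 0.24531438 = 0.343136 (base)
P(M+8) = C(5,4) × 0.37400^1 × 0.62600^4 = 5 × 0.3740 × 0.1535668 = 0.287170
Relative intensity = 0.287170 / 0.343136 × 100 = 83.69

83.69%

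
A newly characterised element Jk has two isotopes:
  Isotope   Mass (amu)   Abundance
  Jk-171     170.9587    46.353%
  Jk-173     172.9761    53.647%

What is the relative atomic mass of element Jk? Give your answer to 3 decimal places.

172.041 amu

Average mass = Σ (abundance × isotope mass) = 0.46353 × 170.9587 + 0.53647 × 172.9761
= 79.24449 + 92.79649 = 172.04098 amu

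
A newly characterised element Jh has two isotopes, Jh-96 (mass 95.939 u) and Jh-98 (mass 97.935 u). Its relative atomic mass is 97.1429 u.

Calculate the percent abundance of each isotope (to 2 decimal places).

Writing the weighted mean with unknown fraction x of Jh-96:
95.939·x + 97.935·(1 − x) = 97.1429
(95.939 − 97.935)·x = 97.1429 − 97.935
x = -0.7921 / -1.996 = 0.39684 → 39.68% Jh-96, 60.32% Jh-98.

Jh-96: 39.68%, Jh-98: 60.32%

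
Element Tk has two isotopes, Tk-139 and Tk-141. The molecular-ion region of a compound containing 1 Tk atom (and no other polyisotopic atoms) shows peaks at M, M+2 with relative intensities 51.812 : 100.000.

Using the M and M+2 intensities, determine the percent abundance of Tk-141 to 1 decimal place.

Write p for the Tk-139 fraction. I(M+2)/I(M) = [C(1,1)·p^0·(1−p)] / p^1 = 1·(1−p)/p = 100.000/51.812 = 1.9301
(1−p)/p = 1.9301/1 = 1.9301  ⇒  p = 1/(1 + 1.9301) = 0.3413
Tk-139: 34.1%, Tk-141: 65.9%.

65.9%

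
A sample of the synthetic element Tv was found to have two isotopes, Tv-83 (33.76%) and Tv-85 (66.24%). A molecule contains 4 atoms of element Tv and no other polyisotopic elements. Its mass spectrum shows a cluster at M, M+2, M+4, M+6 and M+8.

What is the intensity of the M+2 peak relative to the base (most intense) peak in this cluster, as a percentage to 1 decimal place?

26.0%

Term probabilities: M 0.0130, M+2 0.1020, M+4 0.3001, M+6 0.3925, M+8 0.1925. Base peak = M+6.
P(M+6) = C(4,3) × 0.3376^1 × 0.6624^3 = 4 × 0.3376 × 0.29064374 = 0.392485 (base)
P(M+2) = C(4,1) × 0.3376^3 × 0.6624^1 = 4 × 0.03847754 × 0.6624 = 0.101950
Relative intensity = 0.101950 / 0.392485 × 100 = 26.0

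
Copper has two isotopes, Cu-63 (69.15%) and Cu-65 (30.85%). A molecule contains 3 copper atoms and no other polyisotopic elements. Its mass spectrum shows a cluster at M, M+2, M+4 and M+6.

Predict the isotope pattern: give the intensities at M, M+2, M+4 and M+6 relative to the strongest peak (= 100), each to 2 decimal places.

Each Cu atom is independently Cu-63 (p = 0.6915) or Cu-65 (q = 0.3085); the cluster is the binomial expansion (p + q)^3.
P(M) = 0.6915^3 = 0.330656
P(M+2) = 3 × 0.6915^2 × 0.3085^1 = 0.442548
P(M+4) = 3 × 0.6915^1 × 0.3085^2 = 0.197435
P(M+6) = 0.3085^3 = 0.029361
The M+2 peak is largest (0.442548); scaling to 100 gives 74.72 : 100.00 : 44.61 : 6.63.

74.72 : 100.00 : 44.61 : 6.63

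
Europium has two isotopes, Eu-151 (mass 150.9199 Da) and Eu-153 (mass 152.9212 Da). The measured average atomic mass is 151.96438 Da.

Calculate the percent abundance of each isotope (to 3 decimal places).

Eu-151: 47.810%, Eu-153: 52.190%

Writing the weighted mean with unknown fraction x of Eu-151:
150.9199·x + 152.9212·(1 − x) = 151.96438
(150.9199 − 152.9212)·x = 151.96438 − 152.9212
x = -0.95682 / -2.0013 = 0.47810 → 47.810% Eu-151, 52.190% Eu-153.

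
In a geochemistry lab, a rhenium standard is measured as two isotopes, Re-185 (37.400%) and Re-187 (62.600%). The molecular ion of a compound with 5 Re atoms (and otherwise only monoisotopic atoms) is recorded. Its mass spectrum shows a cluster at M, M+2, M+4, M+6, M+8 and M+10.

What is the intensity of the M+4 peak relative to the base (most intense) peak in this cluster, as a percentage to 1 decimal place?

(0.37400 + 0.62600)^5 gives M 0.0073, M+2 0.0612, M+4 0.2050, M+6 0.3431, M+8 0.2872, M+10 0.0961; the largest is M+6.
P(M+6) = C(5,3) × 0.37400^2 × 0.62600^3 = 10 × 0.139876 × 0.24531438 = 0.343136 (base)
P(M+4) = C(5,2) × 0.37400^3 × 0.62600^2 = 10 × 0.05231362 × 0.391876 = 0.205005
Relative intensity = 0.205005 / 0.343136 × 100 = 59.7

59.7%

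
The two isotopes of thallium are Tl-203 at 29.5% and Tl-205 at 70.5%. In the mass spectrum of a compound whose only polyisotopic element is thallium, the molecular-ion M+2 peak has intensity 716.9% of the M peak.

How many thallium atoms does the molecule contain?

For n independent Tl atoms, I(M+2)/I(M) = n · (abundance Tl-205) / (abundance Tl-203) = n · 0.705/0.295.
n = 7.169 × 0.295/0.705 = 3.00 ≈ 3

3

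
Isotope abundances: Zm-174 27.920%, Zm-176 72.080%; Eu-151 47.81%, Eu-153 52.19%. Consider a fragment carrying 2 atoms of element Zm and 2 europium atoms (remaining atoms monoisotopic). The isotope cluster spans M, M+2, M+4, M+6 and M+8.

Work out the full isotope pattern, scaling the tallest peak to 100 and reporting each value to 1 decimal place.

Element Zm pattern (n=2): 0.07795264 : 0.40249472 : 0.51955264
Europium pattern (n=2): 0.22857961 : 0.49904078 : 0.27237961
Convolve the two distributions (both contribute in 2-u steps):
  M: 0.07795264×0.22857961 = 0.017818
  M+2: 0.07795264×0.49904078 + 0.40249472×0.22857961 = 0.130904
  M+4: 0.07795264×0.27237961 + 0.40249472×0.49904078 + 0.51955264×0.22857961 = 0.340853
  M+6: 0.40249472×0.27237961 + 0.51955264×0.49904078 = 0.368909
  M+8: 0.51955264×0.27237961 = 0.141516
Scale to base peak (0.368909) = 100: 4.8 : 35.5 : 92.4 : 100.0 : 38.4

4.8 : 35.5 : 92.4 : 100.0 : 38.4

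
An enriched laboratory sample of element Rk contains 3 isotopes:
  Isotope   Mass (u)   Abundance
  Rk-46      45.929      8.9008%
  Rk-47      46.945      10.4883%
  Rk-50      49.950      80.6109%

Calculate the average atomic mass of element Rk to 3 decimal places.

Average mass = Σ (abundance × isotope mass) = 0.089008 × 45.929 + 0.104883 × 46.945 + 0.806109 × 49.950
= 4.0880 + 4.9237 + 40.2651 = 49.2768 u

49.277 u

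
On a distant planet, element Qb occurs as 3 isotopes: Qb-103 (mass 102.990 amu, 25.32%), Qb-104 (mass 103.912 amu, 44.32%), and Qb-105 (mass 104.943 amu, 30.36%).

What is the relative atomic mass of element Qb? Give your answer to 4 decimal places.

103.9916 amu

Weight each isotope mass by its fractional abundance: 0.2532 × 102.990 + 0.4432 × 103.912 + 0.3036 × 104.943
= 26.07707 + 46.05380 + 31.86069 = 103.99156 amu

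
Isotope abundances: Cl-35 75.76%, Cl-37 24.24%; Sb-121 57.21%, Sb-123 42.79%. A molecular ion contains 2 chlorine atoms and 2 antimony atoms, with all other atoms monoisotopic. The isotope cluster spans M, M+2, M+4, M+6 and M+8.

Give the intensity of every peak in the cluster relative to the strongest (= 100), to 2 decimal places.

Chlorine pattern (n=2): 0.57395776 : 0.36728448 : 0.05875776
Antimony pattern (n=2): 0.32729841 : 0.48960318 : 0.18309841
Convolve the two distributions (both contribute in 2-u steps):
  M: 0.57395776×0.32729841 = 0.187855
  M+2: 0.57395776×0.48960318 + 0.36728448×0.32729841 = 0.401223
  M+4: 0.57395776×0.18309841 + 0.36728448×0.48960318 + 0.05875776×0.32729841 = 0.304146
  M+6: 0.36728448×0.18309841 + 0.05875776×0.48960318 = 0.096017
  M+8: 0.05875776×0.18309841 = 0.010758
Scale to base peak (0.401223) = 100: 46.82 : 100.00 : 75.80 : 23.93 : 2.68

46.82 : 100.00 : 75.80 : 23.93 : 2.68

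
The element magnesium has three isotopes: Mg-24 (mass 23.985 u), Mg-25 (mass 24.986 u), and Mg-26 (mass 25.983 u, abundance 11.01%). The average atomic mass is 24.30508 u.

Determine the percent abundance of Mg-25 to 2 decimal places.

10.00%

The remaining 88.99% is split between Mg-24 (fraction x) and Mg-25 (fraction 0.8899 − x).
Substituting: 23.985x + 24.986(0.8899 − x) = 21.4443517
(23.985 − 24.986)x = -0.7906897  ⇒  x = 0.78990, y = 0.10000
Mg-24: 78.99%, Mg-25: 10.00%.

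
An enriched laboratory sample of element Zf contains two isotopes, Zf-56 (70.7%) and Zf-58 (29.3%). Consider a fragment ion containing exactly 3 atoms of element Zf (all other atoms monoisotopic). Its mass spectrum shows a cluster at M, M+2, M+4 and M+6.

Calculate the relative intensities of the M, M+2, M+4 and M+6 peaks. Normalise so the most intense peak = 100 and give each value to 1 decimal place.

80.4 : 100.0 : 41.4 : 5.7

Each Zf atom is independently Zf-56 (p = 0.707) or Zf-58 (q = 0.293); the cluster is the binomial expansion (p + q)^3.
P(M) = 0.707^3 = 0.353393
P(M+2) = 3 × 0.707^2 × 0.293^1 = 0.439367
P(M+4) = 3 × 0.707^1 × 0.293^2 = 0.182086
P(M+6) = 0.293^3 = 0.025154
The M+2 peak is largest (0.439367); scaling to 100 gives 80.4 : 100.0 : 41.4 : 5.7.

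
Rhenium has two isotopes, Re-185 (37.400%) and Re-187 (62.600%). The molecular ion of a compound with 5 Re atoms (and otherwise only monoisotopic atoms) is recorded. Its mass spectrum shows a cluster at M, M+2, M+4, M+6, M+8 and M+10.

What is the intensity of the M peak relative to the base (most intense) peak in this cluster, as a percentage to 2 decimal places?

2.13%

Binomial terms of (0.37400 + 0.62600)^5: M 0.0073, M+2 0.0612, M+4 0.2050, M+6 0.3431, M+8 0.2872, M+10 0.0961 → M+6 is the base peak.
P(M+6) = C(5,3) × 0.37400^2 × 0.62600^3 = 10 × 0.139876 × 0.24531438 = 0.343136 (base)
P(M) = C(5,0) × 0.37400^5 × 0.62600^0 = 1 × 0.00731742 × 1.0000 = 0.007317
Relative intensity = 0.007317 / 0.343136 × 100 = 2.13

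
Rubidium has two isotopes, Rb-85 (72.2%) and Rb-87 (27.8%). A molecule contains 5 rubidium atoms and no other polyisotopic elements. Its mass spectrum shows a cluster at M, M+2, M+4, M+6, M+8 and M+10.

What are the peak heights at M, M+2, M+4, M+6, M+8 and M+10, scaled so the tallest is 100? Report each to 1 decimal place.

The 5 Rb atoms are independent, so intensities follow the terms of (0.722 + 0.278)^5.
P(M) = 0.722^5 = 0.196194
P(M+2) = 5 × 0.722^4 × 0.278^1 = 0.377714
P(M+4) = 10 × 0.722^3 × 0.278^2 = 0.290872
P(M+6) = 10 × 0.722^2 × 0.278^3 = 0.111998
P(M+8) = 5 × 0.722^1 × 0.278^4 = 0.021562
P(M+10) = 0.278^5 = 0.001660
The M+2 peak is largest (0.377714); scaling to 100 gives 51.9 : 100.0 : 77.0 : 29.7 : 5.7 : 0.4.

51.9 : 100.0 : 77.0 : 29.7 : 5.7 : 0.4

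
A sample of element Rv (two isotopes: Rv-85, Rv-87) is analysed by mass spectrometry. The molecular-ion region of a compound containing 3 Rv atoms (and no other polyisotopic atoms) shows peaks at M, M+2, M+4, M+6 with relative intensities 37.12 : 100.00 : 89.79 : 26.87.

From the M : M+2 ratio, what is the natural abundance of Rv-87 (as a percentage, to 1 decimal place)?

Let p = fractional abundance of Rv-85. I(M+2)/I(M) = [C(3,1)·p^2·(1−p)] / p^3 = 3·(1−p)/p = 100.00/37.12 = 2.6940
(1−p)/p = 2.6940/3 = 0.8980  ⇒  p = 1/(1 + 0.8980) = 0.5269
Rv-85: 52.7%, Rv-87: 47.3%.

47.3%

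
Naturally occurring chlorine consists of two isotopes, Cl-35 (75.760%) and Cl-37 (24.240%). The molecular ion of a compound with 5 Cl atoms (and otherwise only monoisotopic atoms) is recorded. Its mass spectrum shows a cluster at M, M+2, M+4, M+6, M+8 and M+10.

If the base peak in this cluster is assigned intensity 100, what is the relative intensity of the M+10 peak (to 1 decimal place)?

Binomial terms of (0.75760 + 0.24240)^5: M 0.2496, M+2 0.3993, M+4 0.2555, M+6 0.0817, M+8 0.0131, M+10 0.0008 → M+2 is the base peak.
P(M+2) = C(5,1) × 0.75760^4 × 0.24240^1 = 5 × 0.32942751 × 0.2424 = 0.399266 (base)
P(M+10) = C(5,5) × 0.75760^0 × 0.24240^5 = 1 × 1.0000 × 0.00083688 = 0.000837
Relative intensity = 0.000837 / 0.399266 × 100 = 0.2

0.2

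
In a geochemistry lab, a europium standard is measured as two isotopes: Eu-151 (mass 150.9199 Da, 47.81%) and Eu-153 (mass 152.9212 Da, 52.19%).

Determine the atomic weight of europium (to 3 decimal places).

151.964 Da

Ar = Σ fᵢ·mᵢ = 0.4781 × 150.9199 + 0.5219 × 152.9212
= 72.15480 + 79.80957 = 151.96437 Da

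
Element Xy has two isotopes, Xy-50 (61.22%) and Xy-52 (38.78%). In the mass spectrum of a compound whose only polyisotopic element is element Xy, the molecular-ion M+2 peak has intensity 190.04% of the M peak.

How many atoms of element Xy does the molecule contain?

3

With n Xy atoms, P(M+2)/P(M) = C(n,1)·p^(n−1)q / p^n = n·q/p = n · 0.3878/0.6122.
n = 1.9004 × 0.6122/0.3878 = 3.00 ≈ 3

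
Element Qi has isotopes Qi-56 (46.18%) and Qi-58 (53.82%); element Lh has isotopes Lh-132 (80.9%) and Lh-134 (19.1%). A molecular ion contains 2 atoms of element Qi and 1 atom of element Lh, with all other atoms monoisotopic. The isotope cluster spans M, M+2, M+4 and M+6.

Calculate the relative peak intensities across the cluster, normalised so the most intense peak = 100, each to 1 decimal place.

Element Qi pattern (n=2): 0.21325924 : 0.49708152 : 0.28965924
Element Lh pattern (n=1): 0.8090 : 0.1910
Convolve the two distributions (both contribute in 2-u steps):
  M: 0.21325924×0.8090 = 0.172527
  M+2: 0.21325924×0.1910 + 0.49708152×0.8090 = 0.442871
  M+4: 0.49708152×0.1910 + 0.28965924×0.8090 = 0.329277
  M+6: 0.28965924×0.1910 = 0.055325
Scale to base peak (0.442871) = 100: 39.0 : 100.0 : 74.4 : 12.5

39.0 : 100.0 : 74.4 : 12.5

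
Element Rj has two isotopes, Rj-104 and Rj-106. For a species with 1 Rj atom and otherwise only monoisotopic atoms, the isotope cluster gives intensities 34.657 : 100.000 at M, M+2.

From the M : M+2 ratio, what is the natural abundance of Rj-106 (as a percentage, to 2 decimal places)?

Let p = fractional abundance of Rj-104. I(M+2)/I(M) = [C(1,1)·p^0·(1−p)] / p^1 = 1·(1−p)/p = 100.000/34.657 = 2.8854
(1−p)/p = 2.8854/1 = 2.8854  ⇒  p = 1/(1 + 2.8854) = 0.2574
Rj-104: 25.74%, Rj-106: 74.26%.

74.26%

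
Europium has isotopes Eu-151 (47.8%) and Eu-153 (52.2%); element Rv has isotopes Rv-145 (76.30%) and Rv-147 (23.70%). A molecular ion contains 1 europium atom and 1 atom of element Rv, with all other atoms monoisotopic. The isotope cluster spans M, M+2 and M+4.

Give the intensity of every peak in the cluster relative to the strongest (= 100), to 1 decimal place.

71.3 : 100.0 : 24.2

Europium pattern (n=1): 0.4780 : 0.5220
Element Rv pattern (n=1): 0.7630 : 0.2370
Convolve the two distributions (both contribute in 2-u steps):
  M: 0.4780×0.7630 = 0.364714
  M+2: 0.4780×0.2370 + 0.5220×0.7630 = 0.511572
  M+4: 0.5220×0.2370 = 0.123714
Scale to base peak (0.511572) = 100: 71.3 : 100.0 : 24.2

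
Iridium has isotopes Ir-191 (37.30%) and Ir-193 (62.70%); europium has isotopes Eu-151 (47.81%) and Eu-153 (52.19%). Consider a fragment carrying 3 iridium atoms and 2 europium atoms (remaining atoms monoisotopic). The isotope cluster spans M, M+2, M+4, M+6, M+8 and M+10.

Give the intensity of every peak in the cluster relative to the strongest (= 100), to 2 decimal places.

3.42 : 24.69 : 70.66 : 100.00 : 69.95 : 19.34

Iridium pattern (n=3): 0.05189512 : 0.26170165 : 0.43991135 : 0.24649188
Europium pattern (n=2): 0.22857961 : 0.49904078 : 0.27237961
Convolve the two distributions (both contribute in 2-u steps):
  M: 0.05189512×0.22857961 = 0.011862
  M+2: 0.05189512×0.49904078 + 0.26170165×0.22857961 = 0.085717
  M+4: 0.05189512×0.27237961 + 0.26170165×0.49904078 + 0.43991135×0.22857961 = 0.245290
  M+6: 0.26170165×0.27237961 + 0.43991135×0.49904078 + 0.24649188×0.22857961 = 0.347159
  M+8: 0.43991135×0.27237961 + 0.24649188×0.49904078 = 0.242832
  M+10: 0.24649188×0.27237961 = 0.067139
Scale to base peak (0.347159) = 100: 3.42 : 24.69 : 70.66 : 100.00 : 69.95 : 19.34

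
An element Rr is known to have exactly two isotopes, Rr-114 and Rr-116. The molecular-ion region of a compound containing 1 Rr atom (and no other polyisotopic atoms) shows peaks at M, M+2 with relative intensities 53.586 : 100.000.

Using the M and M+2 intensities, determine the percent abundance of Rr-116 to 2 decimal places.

65.11%

Write p for the Rr-114 fraction. I(M+2)/I(M) = [C(1,1)·p^0·(1−p)] / p^1 = 1·(1−p)/p = 100.000/53.586 = 1.8662
(1−p)/p = 1.8662/1 = 1.8662  ⇒  p = 1/(1 + 1.8662) = 0.3489
Rr-114: 34.89%, Rr-116: 65.11%.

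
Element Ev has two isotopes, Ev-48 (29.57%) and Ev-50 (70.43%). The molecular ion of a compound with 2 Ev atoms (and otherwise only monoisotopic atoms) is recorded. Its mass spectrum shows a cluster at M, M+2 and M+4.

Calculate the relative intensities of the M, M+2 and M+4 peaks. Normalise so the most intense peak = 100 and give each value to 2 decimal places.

Expanding (0.2957 + 0.7043)^2:
P(M) = 0.2957^2 = 0.087438
P(M+2) = 2 × 0.2957^1 × 0.7043^1 = 0.416523
P(M+4) = 0.7043^2 = 0.496038
The M+4 peak is largest (0.496038); scaling to 100 gives 17.63 : 83.97 : 100.00.

17.63 : 83.97 : 100.00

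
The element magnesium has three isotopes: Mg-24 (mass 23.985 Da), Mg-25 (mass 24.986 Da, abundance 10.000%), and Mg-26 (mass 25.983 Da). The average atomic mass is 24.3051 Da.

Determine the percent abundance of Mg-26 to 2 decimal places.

11.01%

Let x and y be the fractions of Mg-24 and Mg-26. Then x + y = 1 − 0.10000 = 0.90000 and 23.985x + 25.983y = 24.3051 − 0.10000×24.986 = 21.8065.
Substituting: 23.985x + 25.983(0.90000 − x) = 21.8065
(23.985 − 25.983)x = -1.5782  ⇒  x = 0.78989, y = 0.11011
Mg-24: 78.99%, Mg-26: 11.01%.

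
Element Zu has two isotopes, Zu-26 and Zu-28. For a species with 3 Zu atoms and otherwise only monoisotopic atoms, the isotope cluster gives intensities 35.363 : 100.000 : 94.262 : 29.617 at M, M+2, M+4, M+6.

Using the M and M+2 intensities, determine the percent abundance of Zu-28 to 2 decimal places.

Write p for the Zu-26 fraction. I(M+2)/I(M) = [C(3,1)·p^2·(1−p)] / p^3 = 3·(1−p)/p = 100.000/35.363 = 2.8278
(1−p)/p = 2.8278/3 = 0.9426  ⇒  p = 1/(1 + 0.9426) = 0.5148
Zu-26: 51.48%, Zu-28: 48.52%.

48.52%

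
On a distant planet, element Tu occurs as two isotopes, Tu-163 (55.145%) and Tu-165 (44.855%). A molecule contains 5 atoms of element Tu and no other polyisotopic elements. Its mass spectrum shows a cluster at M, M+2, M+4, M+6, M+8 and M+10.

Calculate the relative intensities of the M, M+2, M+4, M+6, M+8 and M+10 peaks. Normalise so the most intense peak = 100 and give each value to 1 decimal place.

15.1 : 61.5 : 100.0 : 81.3 : 33.1 : 5.4

The 5 Tu atoms are independent, so intensities follow the terms of (0.55145 + 0.44855)^5.
P(M) = 0.55145^5 = 0.050995
P(M+2) = 5 × 0.55145^4 × 0.44855^1 = 0.207398
P(M+4) = 10 × 0.55145^3 × 0.44855^2 = 0.337396
P(M+6) = 10 × 0.55145^2 × 0.44855^3 = 0.274438
P(M+8) = 5 × 0.55145^1 × 0.44855^4 = 0.111614
P(M+10) = 0.44855^5 = 0.018157
The M+4 peak is largest (0.337396); scaling to 100 gives 15.1 : 61.5 : 100.0 : 81.3 : 33.1 : 5.4.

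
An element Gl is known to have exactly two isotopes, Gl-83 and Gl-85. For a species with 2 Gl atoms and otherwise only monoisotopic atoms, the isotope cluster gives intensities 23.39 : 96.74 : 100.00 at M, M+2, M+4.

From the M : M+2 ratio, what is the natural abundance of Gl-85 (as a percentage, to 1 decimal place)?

Write p for the Gl-83 fraction. I(M+2)/I(M) = [C(2,1)·p^1·(1−p)] / p^2 = 2·(1−p)/p = 96.74/23.39 = 4.1360
(1−p)/p = 4.1360/2 = 2.0680  ⇒  p = 1/(1 + 2.0680) = 0.3259
Gl-83: 32.6%, Gl-85: 67.4%.

67.4%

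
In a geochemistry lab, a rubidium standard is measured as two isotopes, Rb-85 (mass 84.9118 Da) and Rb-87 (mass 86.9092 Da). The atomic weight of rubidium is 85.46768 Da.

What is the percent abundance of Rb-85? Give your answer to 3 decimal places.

With x = fraction of Rb-85 (so Rb-87 is 1 − x):
84.9118·x + 86.9092·(1 − x) = 85.46768
(84.9118 − 86.9092)·x = 85.46768 − 86.9092
x = -1.44152 / -1.9974 = 0.72170 → 72.170% Rb-85, 27.830% Rb-87.

72.170%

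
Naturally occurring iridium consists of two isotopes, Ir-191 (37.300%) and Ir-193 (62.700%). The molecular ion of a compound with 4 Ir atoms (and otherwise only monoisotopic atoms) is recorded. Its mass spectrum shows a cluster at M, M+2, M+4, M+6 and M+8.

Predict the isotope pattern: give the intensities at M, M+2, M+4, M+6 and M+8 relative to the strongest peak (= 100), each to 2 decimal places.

Expanding (0.37300 + 0.62700)^4:
P(M) = 0.37300^4 = 0.019357
P(M+2) = 4 × 0.37300^3 × 0.62700^1 = 0.130153
P(M+4) = 6 × 0.37300^2 × 0.62700^2 = 0.328174
P(M+6) = 4 × 0.37300^1 × 0.62700^3 = 0.367766
P(M+8) = 0.62700^4 = 0.154550
The M+6 peak is largest (0.367766); scaling to 100 gives 5.26 : 35.39 : 89.23 : 100.00 : 42.02.

5.26 : 35.39 : 89.23 : 100.00 : 42.02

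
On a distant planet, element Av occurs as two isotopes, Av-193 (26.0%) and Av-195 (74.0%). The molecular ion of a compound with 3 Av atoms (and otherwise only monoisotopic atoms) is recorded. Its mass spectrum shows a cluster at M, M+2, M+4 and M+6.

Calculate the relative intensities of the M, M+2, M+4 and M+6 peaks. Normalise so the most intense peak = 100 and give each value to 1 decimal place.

Each Av atom is independently Av-193 (p = 0.260) or Av-195 (q = 0.740); the cluster is the binomial expansion (p + q)^3.
P(M) = 0.260^3 = 0.017576
P(M+2) = 3 × 0.260^2 × 0.740^1 = 0.150072
P(M+4) = 3 × 0.260^1 × 0.740^2 = 0.427128
P(M+6) = 0.740^3 = 0.405224
The M+4 peak is largest (0.427128); scaling to 100 gives 4.1 : 35.1 : 100.0 : 94.9.

4.1 : 35.1 : 100.0 : 94.9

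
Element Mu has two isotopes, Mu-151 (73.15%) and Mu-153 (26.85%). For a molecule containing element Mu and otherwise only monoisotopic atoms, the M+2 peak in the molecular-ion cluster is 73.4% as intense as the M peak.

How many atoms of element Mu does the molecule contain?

2

With n Mu atoms, P(M+2)/P(M) = C(n,1)·p^(n−1)q / p^n = n·q/p = n · 0.2685/0.7315.
n = 0.734 × 0.7315/0.2685 = 2.00 ≈ 2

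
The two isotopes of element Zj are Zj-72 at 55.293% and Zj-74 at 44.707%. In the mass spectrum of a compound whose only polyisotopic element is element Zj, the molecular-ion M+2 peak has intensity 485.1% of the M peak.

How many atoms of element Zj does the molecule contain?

6

With n Zj atoms, P(M+2)/P(M) = C(n,1)·p^(n−1)q / p^n = n·q/p = n · 0.44707/0.55293.
n = 4.851 × 0.55293/0.44707 = 6.00 ≈ 6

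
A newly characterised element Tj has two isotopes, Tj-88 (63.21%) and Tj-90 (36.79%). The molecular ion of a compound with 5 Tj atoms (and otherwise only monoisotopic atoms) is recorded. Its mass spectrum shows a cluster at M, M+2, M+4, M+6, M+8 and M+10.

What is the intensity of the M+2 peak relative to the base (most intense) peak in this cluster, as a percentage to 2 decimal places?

Term probabilities: M 0.1009, M+2 0.2937, M+4 0.3418, M+6 0.1990, M+8 0.0579, M+10 0.0067. Base peak = M+4.
P(M+4) = C(5,2) × 0.6321^3 × 0.3679^2 = 10 × 0.25255581 × 0.13535041 = 0.341835 (base)
P(M+2) = C(5,1) × 0.6321^4 × 0.3679^1 = 5 × 0.15964053 × 0.3679 = 0.293659
Relative intensity = 0.293659 / 0.341835 × 100 = 85.91

85.91%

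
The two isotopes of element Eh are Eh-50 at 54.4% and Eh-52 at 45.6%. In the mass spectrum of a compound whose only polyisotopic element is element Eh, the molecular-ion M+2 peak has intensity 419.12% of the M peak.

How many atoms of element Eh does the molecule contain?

5

With n Eh atoms, P(M+2)/P(M) = C(n,1)·p^(n−1)q / p^n = n·q/p = n · 0.456/0.544.
n = 4.1912 × 0.544/0.456 = 5.00 ≈ 5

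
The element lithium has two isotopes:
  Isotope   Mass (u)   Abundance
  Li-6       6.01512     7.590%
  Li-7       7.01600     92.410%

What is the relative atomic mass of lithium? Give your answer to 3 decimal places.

Average mass = Σ (abundance × isotope mass) = 0.07590 × 6.01512 + 0.92410 × 7.01600
= 0.456548 + 6.483486 = 6.940034 u

6.940 u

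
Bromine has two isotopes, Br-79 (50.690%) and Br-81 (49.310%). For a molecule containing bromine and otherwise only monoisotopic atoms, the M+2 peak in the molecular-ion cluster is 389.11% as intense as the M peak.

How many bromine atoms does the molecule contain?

For n independent Br atoms, I(M+2)/I(M) = n · (abundance Br-81) / (abundance Br-79) = n · 0.49310/0.50690.
n = 3.8911 × 0.50690/0.49310 = 4.00 ≈ 4

4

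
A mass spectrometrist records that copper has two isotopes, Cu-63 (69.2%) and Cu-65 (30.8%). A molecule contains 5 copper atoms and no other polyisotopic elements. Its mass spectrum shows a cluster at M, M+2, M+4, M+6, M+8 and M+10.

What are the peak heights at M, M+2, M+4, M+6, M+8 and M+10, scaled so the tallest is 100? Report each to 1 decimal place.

44.9 : 100.0 : 89.0 : 39.6 : 8.8 : 0.8

Expanding (0.692 + 0.308)^5:
P(M) = 0.692^5 = 0.158683
P(M+2) = 5 × 0.692^4 × 0.308^1 = 0.353139
P(M+4) = 10 × 0.692^3 × 0.308^2 = 0.314355
P(M+6) = 10 × 0.692^2 × 0.308^3 = 0.139915
P(M+8) = 5 × 0.692^1 × 0.308^4 = 0.031137
P(M+10) = 0.308^5 = 0.002772
The M+2 peak is largest (0.353139); scaling to 100 gives 44.9 : 100.0 : 89.0 : 39.6 : 8.8 : 0.8.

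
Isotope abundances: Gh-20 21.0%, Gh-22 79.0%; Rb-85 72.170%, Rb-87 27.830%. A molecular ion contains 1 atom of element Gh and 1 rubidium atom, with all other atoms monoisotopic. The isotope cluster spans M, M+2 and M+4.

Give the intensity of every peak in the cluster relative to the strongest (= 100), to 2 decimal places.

24.11 : 100.00 : 34.98

Element Gh pattern (n=1): 0.2100 : 0.7900
Rubidium pattern (n=1): 0.7217 : 0.2783
Convolve the two distributions (both contribute in 2-u steps):
  M: 0.2100×0.7217 = 0.151557
  M+2: 0.2100×0.2783 + 0.7900×0.7217 = 0.628586
  M+4: 0.7900×0.2783 = 0.219857
Scale to base peak (0.628586) = 100: 24.11 : 100.00 : 34.98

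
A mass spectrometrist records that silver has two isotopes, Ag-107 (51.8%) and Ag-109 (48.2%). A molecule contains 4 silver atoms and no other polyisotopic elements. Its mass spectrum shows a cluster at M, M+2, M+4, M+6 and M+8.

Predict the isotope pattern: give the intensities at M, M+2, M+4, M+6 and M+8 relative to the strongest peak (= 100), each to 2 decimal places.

The 4 Ag atoms are independent, so intensities follow the terms of (0.518 + 0.482)^4.
P(M) = 0.518^4 = 0.071998
P(M+2) = 4 × 0.518^3 × 0.482^1 = 0.267976
P(M+4) = 6 × 0.518^2 × 0.482^2 = 0.374029
P(M+6) = 4 × 0.518^1 × 0.482^3 = 0.232023
P(M+8) = 0.482^4 = 0.053974
The M+4 peak is largest (0.374029); scaling to 100 gives 19.25 : 71.65 : 100.00 : 62.03 : 14.43.

19.25 : 71.65 : 100.00 : 62.03 : 14.43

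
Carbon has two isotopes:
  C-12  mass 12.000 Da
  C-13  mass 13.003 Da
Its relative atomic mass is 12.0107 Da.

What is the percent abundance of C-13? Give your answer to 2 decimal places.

1.07%

Writing the weighted mean with unknown fraction x of C-12:
12.000·x + 13.003·(1 − x) = 12.0107
(12.000 − 13.003)·x = 12.0107 − 13.003
x = -0.9923 / -1.003 = 0.98933 → 98.93% C-12, 1.07% C-13.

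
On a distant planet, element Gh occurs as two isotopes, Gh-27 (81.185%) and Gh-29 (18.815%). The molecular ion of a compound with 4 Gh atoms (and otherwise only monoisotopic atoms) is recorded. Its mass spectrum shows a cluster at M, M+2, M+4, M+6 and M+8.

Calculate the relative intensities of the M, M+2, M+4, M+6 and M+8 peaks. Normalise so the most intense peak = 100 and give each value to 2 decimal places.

The 4 Gh atoms are independent, so intensities follow the terms of (0.81185 + 0.18815)^4.
P(M) = 0.81185^4 = 0.434413
P(M+2) = 4 × 0.81185^3 × 0.18815^1 = 0.402709
P(M+4) = 6 × 0.81185^2 × 0.18815^2 = 0.139995
P(M+6) = 4 × 0.81185^1 × 0.18815^3 = 0.021630
P(M+8) = 0.18815^4 = 0.001253
The M peak is largest (0.434413); scaling to 100 gives 100.00 : 92.70 : 32.23 : 4.98 : 0.29.

100.00 : 92.70 : 32.23 : 4.98 : 0.29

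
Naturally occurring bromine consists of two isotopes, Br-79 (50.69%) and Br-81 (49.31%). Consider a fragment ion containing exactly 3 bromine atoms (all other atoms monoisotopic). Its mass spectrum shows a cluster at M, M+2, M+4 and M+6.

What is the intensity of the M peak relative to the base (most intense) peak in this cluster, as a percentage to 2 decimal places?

34.27%

(0.5069 + 0.4931)^3 gives M 0.1302, M+2 0.3801, M+4 0.3698, M+6 0.1199; the largest is M+2.
P(M+2) = C(3,1) × 0.5069^2 × 0.4931^1 = 3 × 0.25694761 × 0.4931 = 0.380103 (base)
P(M) = C(3,0) × 0.5069^3 × 0.4931^0 = 1 × 0.13024674 × 1.0000 = 0.130247
Relative intensity = 0.130247 / 0.380103 × 100 = 34.27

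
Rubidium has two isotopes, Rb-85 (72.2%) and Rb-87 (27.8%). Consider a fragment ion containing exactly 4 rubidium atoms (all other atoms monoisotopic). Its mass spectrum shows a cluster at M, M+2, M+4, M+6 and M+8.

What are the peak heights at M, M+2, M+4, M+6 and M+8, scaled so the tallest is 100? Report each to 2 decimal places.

The 4 Rb atoms are independent, so intensities follow the terms of (0.722 + 0.278)^4.
P(M) = 0.722^4 = 0.271737
P(M+2) = 4 × 0.722^3 × 0.278^1 = 0.418520
P(M+4) = 6 × 0.722^2 × 0.278^2 = 0.241721
P(M+6) = 4 × 0.722^1 × 0.278^3 = 0.062049
P(M+8) = 0.278^4 = 0.005973
The M+2 peak is largest (0.418520); scaling to 100 gives 64.93 : 100.00 : 57.76 : 14.83 : 1.43.

64.93 : 100.00 : 57.76 : 14.83 : 1.43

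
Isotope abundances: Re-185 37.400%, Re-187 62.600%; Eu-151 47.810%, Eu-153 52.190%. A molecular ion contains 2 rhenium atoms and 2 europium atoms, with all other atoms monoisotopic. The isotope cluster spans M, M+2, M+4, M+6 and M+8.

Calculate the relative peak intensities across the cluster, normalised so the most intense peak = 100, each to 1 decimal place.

Rhenium pattern (n=2): 0.139876 : 0.468248 : 0.391876
Europium pattern (n=2): 0.22857961 : 0.49904078 : 0.27237961
Convolve the two distributions (both contribute in 2-u steps):
  M: 0.139876×0.22857961 = 0.031973
  M+2: 0.139876×0.49904078 + 0.468248×0.22857961 = 0.176836
  M+4: 0.139876×0.27237961 + 0.468248×0.49904078 + 0.391876×0.22857961 = 0.361349
  M+6: 0.468248×0.27237961 + 0.391876×0.49904078 = 0.323103
  M+8: 0.391876×0.27237961 = 0.106739
Scale to base peak (0.361349) = 100: 8.8 : 48.9 : 100.0 : 89.4 : 29.5

8.8 : 48.9 : 100.0 : 89.4 : 29.5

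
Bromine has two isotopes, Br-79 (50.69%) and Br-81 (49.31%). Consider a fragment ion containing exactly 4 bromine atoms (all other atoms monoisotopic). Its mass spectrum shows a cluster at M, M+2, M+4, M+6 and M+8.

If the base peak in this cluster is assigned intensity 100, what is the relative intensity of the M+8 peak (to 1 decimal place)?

15.8

(0.5069 + 0.4931)^4 gives M 0.0660, M+2 0.2569, M+4 0.3749, M+6 0.2431, M+8 0.0591; the largest is M+4.
P(M+4) = C(4,2) × 0.5069^2 × 0.4931^2 = 6 × 0.25694761 × 0.24314761 = 0.374857 (base)
P(M+8) = C(4,4) × 0.5069^0 × 0.4931^4 = 1 × 1.0000 × 0.05912076 = 0.059121
Relative intensity = 0.059121 / 0.374857 × 100 = 15.8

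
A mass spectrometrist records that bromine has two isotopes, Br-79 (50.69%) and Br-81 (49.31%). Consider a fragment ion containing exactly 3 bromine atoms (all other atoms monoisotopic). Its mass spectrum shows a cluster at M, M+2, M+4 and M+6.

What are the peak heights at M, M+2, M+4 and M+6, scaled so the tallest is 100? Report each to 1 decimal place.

Expanding (0.5069 + 0.4931)^3:
P(M) = 0.5069^3 = 0.130247
P(M+2) = 3 × 0.5069^2 × 0.4931^1 = 0.380103
P(M+4) = 3 × 0.5069^1 × 0.4931^2 = 0.369755
P(M+6) = 0.4931^3 = 0.119896
The M+2 peak is largest (0.380103); scaling to 100 gives 34.3 : 100.0 : 97.3 : 31.5.

34.3 : 100.0 : 97.3 : 31.5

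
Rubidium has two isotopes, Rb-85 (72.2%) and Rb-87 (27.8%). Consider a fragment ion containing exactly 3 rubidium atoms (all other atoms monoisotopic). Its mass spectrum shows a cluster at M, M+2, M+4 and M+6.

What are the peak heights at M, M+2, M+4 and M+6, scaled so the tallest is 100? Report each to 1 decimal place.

Expanding (0.722 + 0.278)^3:
P(M) = 0.722^3 = 0.376367
P(M+2) = 3 × 0.722^2 × 0.278^1 = 0.434751
P(M+4) = 3 × 0.722^1 × 0.278^2 = 0.167397
P(M+6) = 0.278^3 = 0.021485
The M+2 peak is largest (0.434751); scaling to 100 gives 86.6 : 100.0 : 38.5 : 4.9.

86.6 : 100.0 : 38.5 : 4.9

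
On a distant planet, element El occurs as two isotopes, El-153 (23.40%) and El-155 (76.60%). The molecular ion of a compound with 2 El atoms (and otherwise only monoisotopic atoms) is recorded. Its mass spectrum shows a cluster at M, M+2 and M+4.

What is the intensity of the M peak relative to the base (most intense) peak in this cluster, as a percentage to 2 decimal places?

(0.2340 + 0.7660)^2 gives M 0.0548, M+2 0.3585, M+4 0.5868; the largest is M+4.
P(M+4) = C(2,2) × 0.2340^0 × 0.7660^2 = 1 × 1.0000 × 0.586756 = 0.586756 (base)
P(M) = C(2,0) × 0.2340^2 × 0.7660^0 = 1 × 0.054756 × 1.0000 = 0.054756
Relative intensity = 0.054756 / 0.586756 × 100 = 9.33

9.33%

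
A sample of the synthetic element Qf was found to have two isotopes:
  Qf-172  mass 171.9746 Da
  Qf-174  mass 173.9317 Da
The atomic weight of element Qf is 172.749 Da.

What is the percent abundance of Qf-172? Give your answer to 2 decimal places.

60.43%

Let x be the fractional abundance of Qf-172; then Qf-174 has abundance 1 − x.
171.9746·x + 173.9317·(1 − x) = 172.749
(171.9746 − 173.9317)·x = 172.749 − 173.9317
x = -1.1827 / -1.9571 = 0.60431 → 60.43% Qf-172, 39.57% Qf-174.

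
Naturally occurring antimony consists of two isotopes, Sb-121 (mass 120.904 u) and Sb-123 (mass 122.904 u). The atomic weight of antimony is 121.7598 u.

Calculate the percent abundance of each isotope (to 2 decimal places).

Sb-121: 57.21%, Sb-123: 42.79%

Let x be the fractional abundance of Sb-121; then Sb-123 has abundance 1 − x.
120.904·x + 122.904·(1 − x) = 121.7598
(120.904 − 122.904)·x = 121.7598 − 122.904
x = -1.1442 / -2.000 = 0.57210 → 57.21% Sb-121, 42.79% Sb-123.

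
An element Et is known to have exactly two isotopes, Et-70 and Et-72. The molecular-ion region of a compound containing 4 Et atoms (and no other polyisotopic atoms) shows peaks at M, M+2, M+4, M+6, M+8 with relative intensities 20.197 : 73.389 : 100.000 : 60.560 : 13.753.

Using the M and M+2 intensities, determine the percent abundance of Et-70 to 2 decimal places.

52.40%

Write p for the Et-70 fraction. I(M+2)/I(M) = [C(4,1)·p^3·(1−p)] / p^4 = 4·(1−p)/p = 73.389/20.197 = 3.6337
(1−p)/p = 3.6337/4 = 0.9084  ⇒  p = 1/(1 + 0.9084) = 0.5240
Et-70: 52.40%, Et-72: 47.60%.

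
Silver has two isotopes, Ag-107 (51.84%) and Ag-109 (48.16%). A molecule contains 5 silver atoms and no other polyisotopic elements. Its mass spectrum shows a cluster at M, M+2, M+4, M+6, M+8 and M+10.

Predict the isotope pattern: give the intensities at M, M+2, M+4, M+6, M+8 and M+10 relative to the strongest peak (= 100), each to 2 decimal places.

11.59 : 53.82 : 100.00 : 92.90 : 43.15 : 8.02

Each Ag atom is independently Ag-107 (p = 0.5184) or Ag-109 (q = 0.4816); the cluster is the binomial expansion (p + q)^5.
P(M) = 0.5184^5 = 0.037439
P(M+2) = 5 × 0.5184^4 × 0.4816^1 = 0.173907
P(M+4) = 10 × 0.5184^3 × 0.4816^2 = 0.323123
P(M+6) = 10 × 0.5184^2 × 0.4816^3 = 0.300185
P(M+8) = 5 × 0.5184^1 × 0.4816^4 = 0.139438
P(M+10) = 0.4816^5 = 0.025908
The M+4 peak is largest (0.323123); scaling to 100 gives 11.59 : 53.82 : 100.00 : 92.90 : 43.15 : 8.02.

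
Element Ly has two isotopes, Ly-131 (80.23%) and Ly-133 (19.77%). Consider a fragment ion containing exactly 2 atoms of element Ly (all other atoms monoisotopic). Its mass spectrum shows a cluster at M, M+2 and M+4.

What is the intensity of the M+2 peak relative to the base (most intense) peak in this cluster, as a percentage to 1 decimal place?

Term probabilities: M 0.6437, M+2 0.3172, M+4 0.0391. Base peak = M.
P(M) = C(2,0) × 0.8023^2 × 0.1977^0 = 1 × 0.64368529 × 1.0000 = 0.643685 (base)
P(M+2) = C(2,1) × 0.8023^1 × 0.1977^1 = 2 × 0.8023 × 0.1977 = 0.317229
Relative intensity = 0.317229 / 0.643685 × 100 = 49.3

49.3%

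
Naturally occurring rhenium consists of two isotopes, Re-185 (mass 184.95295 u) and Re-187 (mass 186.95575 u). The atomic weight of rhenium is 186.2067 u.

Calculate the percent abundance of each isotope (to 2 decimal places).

Let x be the fractional abundance of Re-185; then Re-187 has abundance 1 − x.
184.95295·x + 186.95575·(1 − x) = 186.2067
(184.95295 − 186.95575)·x = 186.2067 − 186.95575
x = -0.74905 / -2.00280 = 0.37400 → 37.40% Re-185, 62.60% Re-187.

Re-185: 37.40%, Re-187: 62.60%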